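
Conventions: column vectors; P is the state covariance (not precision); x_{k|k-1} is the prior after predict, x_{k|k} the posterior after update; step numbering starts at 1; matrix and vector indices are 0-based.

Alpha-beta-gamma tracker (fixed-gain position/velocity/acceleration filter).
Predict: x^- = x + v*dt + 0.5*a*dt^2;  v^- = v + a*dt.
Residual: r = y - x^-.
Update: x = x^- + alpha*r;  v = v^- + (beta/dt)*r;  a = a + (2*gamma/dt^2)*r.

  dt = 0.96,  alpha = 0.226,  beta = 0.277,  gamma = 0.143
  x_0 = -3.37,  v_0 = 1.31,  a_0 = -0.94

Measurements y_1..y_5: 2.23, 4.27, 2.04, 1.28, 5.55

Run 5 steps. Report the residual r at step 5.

step 1: x_pred=-2.5456  r=4.7756  x^+=-1.4663  v^+=1.7855  a^+=0.5420
step 2: x_pred=0.4976  r=3.7724  x^+=1.3502  v^+=3.3944  a^+=1.7127
step 3: x_pred=5.3979  r=-3.3579  x^+=4.6391  v^+=4.0696  a^+=0.6706
step 4: x_pred=8.8549  r=-7.5749  x^+=7.1430  v^+=2.5277  a^+=-1.6801
step 5: x_pred=8.7954  r=-3.2454  x^+=8.0620  v^+=-0.0216  a^+=-2.6873

resid = -3.2454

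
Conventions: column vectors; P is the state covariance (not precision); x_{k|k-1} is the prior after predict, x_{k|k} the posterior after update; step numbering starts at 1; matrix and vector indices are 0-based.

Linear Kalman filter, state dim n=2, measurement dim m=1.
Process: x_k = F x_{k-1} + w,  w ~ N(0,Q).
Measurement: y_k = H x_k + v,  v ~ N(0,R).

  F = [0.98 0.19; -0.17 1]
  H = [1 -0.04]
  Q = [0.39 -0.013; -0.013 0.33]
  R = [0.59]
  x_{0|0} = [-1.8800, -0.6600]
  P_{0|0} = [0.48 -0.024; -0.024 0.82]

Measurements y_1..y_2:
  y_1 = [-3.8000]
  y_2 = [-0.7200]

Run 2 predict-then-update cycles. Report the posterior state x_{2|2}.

step 1: x^-=[-1.9678, -0.3404]  P^-=[0.8717 0.0401; 0.0401 1.1720]  S=[1.4603]  K=[0.5958; -0.0047]  nu=[-1.8458]  x^+=[-3.0675, -0.3318]  P^+=[0.3533 0.0441; 0.0441 1.1720]
step 2: x^-=[-3.0692, 0.1897]  P^-=[0.7880 0.1926; 0.1926 1.4972]  S=[1.3650]  K=[0.5717; 0.0973]  nu=[2.3568]  x^+=[-1.7219, 0.4189]  P^+=[0.3420 0.1168; 0.1168 1.4843]

x_post = [-1.7219, 0.4189]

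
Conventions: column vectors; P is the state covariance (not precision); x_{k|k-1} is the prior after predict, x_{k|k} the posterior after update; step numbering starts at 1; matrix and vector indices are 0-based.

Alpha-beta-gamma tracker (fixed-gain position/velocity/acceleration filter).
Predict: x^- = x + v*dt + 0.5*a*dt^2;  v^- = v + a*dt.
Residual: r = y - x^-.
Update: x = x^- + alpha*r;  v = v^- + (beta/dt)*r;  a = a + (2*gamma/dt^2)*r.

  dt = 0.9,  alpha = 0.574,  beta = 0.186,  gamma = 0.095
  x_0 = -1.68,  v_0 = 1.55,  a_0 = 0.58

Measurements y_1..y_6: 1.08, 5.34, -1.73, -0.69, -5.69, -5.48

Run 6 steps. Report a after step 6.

a_post = -3.5866

step 1: x_pred=-0.0501  r=1.1301  x^+=0.5986  v^+=2.3056  a^+=0.8451
step 2: x_pred=3.0158  r=2.3242  x^+=4.3499  v^+=3.5465  a^+=1.3903
step 3: x_pred=8.1048  r=-9.8348  x^+=2.4596  v^+=2.7652  a^+=-0.9167
step 4: x_pred=4.5770  r=-5.2670  x^+=1.5538  v^+=0.8517  a^+=-2.1521
step 5: x_pred=1.4486  r=-7.1386  x^+=-2.6489  v^+=-2.5606  a^+=-3.8266
step 6: x_pred=-6.5033  r=1.0233  x^+=-5.9159  v^+=-5.7931  a^+=-3.5866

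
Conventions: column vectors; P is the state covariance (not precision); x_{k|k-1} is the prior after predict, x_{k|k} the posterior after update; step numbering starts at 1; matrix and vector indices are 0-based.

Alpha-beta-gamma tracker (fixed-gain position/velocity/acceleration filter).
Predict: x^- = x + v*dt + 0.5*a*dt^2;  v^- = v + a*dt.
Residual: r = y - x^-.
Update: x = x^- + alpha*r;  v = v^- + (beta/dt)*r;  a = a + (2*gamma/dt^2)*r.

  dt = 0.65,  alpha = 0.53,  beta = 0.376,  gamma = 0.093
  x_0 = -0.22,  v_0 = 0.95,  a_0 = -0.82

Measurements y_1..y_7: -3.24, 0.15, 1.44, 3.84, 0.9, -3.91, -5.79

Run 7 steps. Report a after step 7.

a_post = -4.6595

step 1: x_pred=0.2243  r=-3.4643  x^+=-1.6118  v^+=-1.5869  a^+=-2.3451
step 2: x_pred=-3.1387  r=3.2887  x^+=-1.3957  v^+=-1.2089  a^+=-0.8973
step 3: x_pred=-2.3710  r=3.8110  x^+=-0.3512  v^+=0.4124  a^+=0.7805
step 4: x_pred=0.0818  r=3.7582  x^+=2.0736  v^+=3.0937  a^+=2.4350
step 5: x_pred=4.5989  r=-3.6989  x^+=2.6385  v^+=2.5368  a^+=0.8066
step 6: x_pred=4.4578  r=-8.3678  x^+=0.0229  v^+=-1.7794  a^+=-2.8772
step 7: x_pred=-1.7416  r=-4.0484  x^+=-3.8872  v^+=-5.9915  a^+=-4.6595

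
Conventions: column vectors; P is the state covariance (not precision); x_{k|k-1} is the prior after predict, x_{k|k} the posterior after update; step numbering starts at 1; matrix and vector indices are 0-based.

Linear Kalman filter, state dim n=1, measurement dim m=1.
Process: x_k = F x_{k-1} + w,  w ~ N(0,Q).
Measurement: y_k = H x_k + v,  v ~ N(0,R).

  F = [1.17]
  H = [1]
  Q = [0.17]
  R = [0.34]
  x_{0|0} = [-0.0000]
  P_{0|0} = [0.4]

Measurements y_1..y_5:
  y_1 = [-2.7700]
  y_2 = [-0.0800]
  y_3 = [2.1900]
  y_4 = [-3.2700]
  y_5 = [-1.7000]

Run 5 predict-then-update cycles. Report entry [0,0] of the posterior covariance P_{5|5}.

step 1: x^-=[0.0000]  P^-=[0.7176]  S=[1.0576]  K=[0.6785]  nu=[-2.7700]  x^+=[-1.8795]  P^+=[0.2307]
step 2: x^-=[-2.1990]  P^-=[0.4858]  S=[0.8258]  K=[0.5883]  nu=[2.1190]  x^+=[-0.9524]  P^+=[0.2000]
step 3: x^-=[-1.1143]  P^-=[0.4438]  S=[0.7838]  K=[0.5662]  nu=[3.3043]  x^+=[0.7566]  P^+=[0.1925]
step 4: x^-=[0.8853]  P^-=[0.4335]  S=[0.7735]  K=[0.5605]  nu=[-4.1553]  x^+=[-1.4436]  P^+=[0.1906]
step 5: x^-=[-1.6890]  P^-=[0.4309]  S=[0.7709]  K=[0.5589]  nu=[-0.0110]  x^+=[-1.6951]  P^+=[0.1900]

P_post[0,0] = 0.1900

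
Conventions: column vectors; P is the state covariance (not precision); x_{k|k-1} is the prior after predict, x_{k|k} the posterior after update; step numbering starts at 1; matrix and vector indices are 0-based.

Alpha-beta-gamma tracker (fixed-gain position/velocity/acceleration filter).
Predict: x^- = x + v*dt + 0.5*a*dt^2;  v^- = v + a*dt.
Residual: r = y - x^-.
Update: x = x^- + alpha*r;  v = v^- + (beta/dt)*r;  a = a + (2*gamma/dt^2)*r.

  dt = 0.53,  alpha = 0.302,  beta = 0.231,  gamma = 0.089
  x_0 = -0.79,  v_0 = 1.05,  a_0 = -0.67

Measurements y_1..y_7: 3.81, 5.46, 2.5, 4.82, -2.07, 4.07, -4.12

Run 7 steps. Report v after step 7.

v_post = -11.5724

step 1: x_pred=-0.3276  r=4.1376  x^+=0.9220  v^+=2.4983  a^+=1.9519
step 2: x_pred=2.5202  r=2.9398  x^+=3.4080  v^+=4.8141  a^+=3.8148
step 3: x_pred=6.4953  r=-3.9953  x^+=5.2887  v^+=5.0946  a^+=1.2831
step 4: x_pred=8.1690  r=-3.3490  x^+=7.1576  v^+=4.3150  a^+=-0.8391
step 5: x_pred=9.3267  r=-11.3967  x^+=5.8849  v^+=-1.0970  a^+=-8.0610
step 6: x_pred=4.1713  r=-0.1013  x^+=4.1407  v^+=-5.4135  a^+=-8.1252
step 7: x_pred=0.1304  r=-4.2504  x^+=-1.1532  v^+=-11.5724  a^+=-10.8186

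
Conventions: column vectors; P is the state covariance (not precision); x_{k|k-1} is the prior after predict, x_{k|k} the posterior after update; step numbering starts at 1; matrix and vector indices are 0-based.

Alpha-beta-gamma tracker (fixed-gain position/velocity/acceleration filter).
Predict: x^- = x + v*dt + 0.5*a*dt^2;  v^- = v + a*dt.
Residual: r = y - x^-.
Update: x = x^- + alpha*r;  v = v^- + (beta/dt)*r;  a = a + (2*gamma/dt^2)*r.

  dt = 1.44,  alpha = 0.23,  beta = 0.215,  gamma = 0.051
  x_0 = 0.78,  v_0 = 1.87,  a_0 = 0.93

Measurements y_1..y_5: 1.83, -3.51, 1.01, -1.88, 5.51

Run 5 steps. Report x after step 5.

step 1: x_pred=4.4370  r=-2.6070  x^+=3.8374  v^+=2.8200  a^+=0.8018
step 2: x_pred=8.7294  r=-12.2394  x^+=5.9143  v^+=2.1471  a^+=0.1997
step 3: x_pred=9.2132  r=-8.2032  x^+=7.3265  v^+=1.2099  a^+=-0.2038
step 4: x_pred=8.8574  r=-10.7374  x^+=6.3878  v^+=-0.6868  a^+=-0.7320
step 5: x_pred=4.6399  r=0.8701  x^+=4.8400  v^+=-1.6109  a^+=-0.6892

x_post = 4.8400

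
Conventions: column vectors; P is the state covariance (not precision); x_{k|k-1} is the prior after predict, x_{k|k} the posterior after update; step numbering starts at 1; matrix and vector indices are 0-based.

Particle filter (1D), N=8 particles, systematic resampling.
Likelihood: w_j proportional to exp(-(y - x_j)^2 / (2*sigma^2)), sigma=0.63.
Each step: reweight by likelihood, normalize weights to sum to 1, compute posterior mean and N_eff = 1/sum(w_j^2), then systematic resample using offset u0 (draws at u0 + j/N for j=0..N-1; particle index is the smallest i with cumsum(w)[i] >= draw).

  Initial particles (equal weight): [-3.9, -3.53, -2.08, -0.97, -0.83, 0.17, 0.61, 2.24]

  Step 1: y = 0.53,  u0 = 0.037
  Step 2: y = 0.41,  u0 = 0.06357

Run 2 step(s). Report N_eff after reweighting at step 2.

step 1: w=[0.0000, 0.0000, 0.0001, 0.0290, 0.0481, 0.4199, 0.4904, 0.0124]  mean=0.3301  Neff=2.3801  idx=[4, 5, 5, 5, 6, 6, 6, 6]
step 2: w=[0.0214, 0.1380, 0.1380, 0.1380, 0.1411, 0.1411, 0.1411, 0.1411]  mean=0.3970  Neff=7.2841  idx=[1, 2, 3, 4, 4, 5, 6, 7]

N_eff = 7.2841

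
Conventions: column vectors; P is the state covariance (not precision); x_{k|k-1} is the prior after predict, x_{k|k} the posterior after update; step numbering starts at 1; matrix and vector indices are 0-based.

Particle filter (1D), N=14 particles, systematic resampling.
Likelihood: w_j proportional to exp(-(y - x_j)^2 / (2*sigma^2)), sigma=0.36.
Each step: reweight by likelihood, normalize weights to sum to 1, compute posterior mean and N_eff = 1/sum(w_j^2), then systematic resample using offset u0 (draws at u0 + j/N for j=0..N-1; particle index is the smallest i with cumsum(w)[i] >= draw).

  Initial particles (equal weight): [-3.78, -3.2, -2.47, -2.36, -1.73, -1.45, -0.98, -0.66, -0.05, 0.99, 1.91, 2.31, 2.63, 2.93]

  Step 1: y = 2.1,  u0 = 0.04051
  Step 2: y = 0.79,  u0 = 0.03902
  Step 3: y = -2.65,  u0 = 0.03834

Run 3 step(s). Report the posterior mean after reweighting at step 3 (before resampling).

post_mean = 1.9100

step 1: w=[0.0000, 0.0000, 0.0000, 0.0000, 0.0000, 0.0000, 0.0000, 0.0000, 0.0000, 0.0040, 0.4083, 0.3959, 0.1588, 0.0329]  mean=2.2125  Neff=2.8587  idx=[10, 10, 10, 10, 10, 10, 11, 11, 11, 11, 11, 12, 12, 13]
step 2: w=[0.1643, 0.1643, 0.1643, 0.1643, 0.1643, 0.1643, 0.0028, 0.0028, 0.0028, 0.0028, 0.0028, 0.0000, 0.0000, 0.0000]  mean=1.9157  Neff=6.1709  idx=[0, 0, 1, 1, 1, 2, 2, 3, 3, 4, 4, 5, 5, 5]
step 3: w=[0.0714, 0.0714, 0.0714, 0.0714, 0.0714, 0.0714, 0.0714, 0.0714, 0.0714, 0.0714, 0.0714, 0.0714, 0.0714, 0.0714]  mean=1.9100  Neff=14.0000  idx=[0, 1, 2, 3, 4, 5, 6, 7, 8, 9, 10, 11, 12, 13]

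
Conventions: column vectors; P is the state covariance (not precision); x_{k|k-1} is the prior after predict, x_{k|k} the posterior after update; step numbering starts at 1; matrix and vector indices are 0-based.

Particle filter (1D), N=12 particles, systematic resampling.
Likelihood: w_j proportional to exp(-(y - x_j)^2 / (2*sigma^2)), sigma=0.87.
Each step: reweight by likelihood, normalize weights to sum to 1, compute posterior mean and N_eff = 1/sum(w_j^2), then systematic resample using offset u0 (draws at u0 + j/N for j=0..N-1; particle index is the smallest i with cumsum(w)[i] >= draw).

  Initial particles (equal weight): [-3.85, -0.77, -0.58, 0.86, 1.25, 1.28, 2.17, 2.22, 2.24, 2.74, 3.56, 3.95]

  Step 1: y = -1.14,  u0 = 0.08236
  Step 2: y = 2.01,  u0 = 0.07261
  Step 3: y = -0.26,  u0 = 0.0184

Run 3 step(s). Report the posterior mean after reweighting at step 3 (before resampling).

step 1: w=[0.0042, 0.4935, 0.4391, 0.0385, 0.0124, 0.0113, 0.0004, 0.0003, 0.0003, 0.0000, 0.0000, 0.0000]  mean=-0.5857  Neff=2.2824  idx=[1, 1, 1, 1, 1, 2, 2, 2, 2, 2, 2, 6]
step 2: w=[0.0056, 0.0056, 0.0056, 0.0056, 0.0056, 0.0110, 0.0110, 0.0110, 0.0110, 0.0110, 0.0110, 0.9062]  mean=1.9069  Neff=1.2163  idx=[9, 11, 11, 11, 11, 11, 11, 11, 11, 11, 11, 11]
step 3: w=[0.8077, 0.0175, 0.0175, 0.0175, 0.0175, 0.0175, 0.0175, 0.0175, 0.0175, 0.0175, 0.0175, 0.0175]  mean=-0.0512  Neff=1.5250  idx=[0, 0, 0, 0, 0, 0, 0, 0, 0, 0, 3, 8]

post_mean = -0.0512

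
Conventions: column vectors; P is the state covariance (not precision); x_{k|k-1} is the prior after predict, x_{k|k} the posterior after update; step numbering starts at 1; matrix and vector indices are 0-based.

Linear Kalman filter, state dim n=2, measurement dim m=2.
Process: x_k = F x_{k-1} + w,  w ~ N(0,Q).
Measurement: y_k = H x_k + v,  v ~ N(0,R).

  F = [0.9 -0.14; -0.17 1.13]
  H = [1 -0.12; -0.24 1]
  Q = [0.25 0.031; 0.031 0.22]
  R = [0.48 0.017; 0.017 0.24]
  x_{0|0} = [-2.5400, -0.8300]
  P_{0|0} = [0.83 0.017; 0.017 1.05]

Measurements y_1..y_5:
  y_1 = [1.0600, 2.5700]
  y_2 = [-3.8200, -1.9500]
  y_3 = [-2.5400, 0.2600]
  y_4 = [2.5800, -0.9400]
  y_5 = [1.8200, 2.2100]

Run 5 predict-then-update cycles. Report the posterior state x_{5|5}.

step 1: x^-=[-2.1698, -0.5061]  P^-=[0.9386 -0.2444; -0.2444 1.5782]  S=[1.5000 -0.6491; -0.6491 1.9896]  K=[0.6324 -0.0297; 0.0778 0.8481]  nu=[3.1691, 2.5553]  x^+=[-0.2416, 1.9077]  P^+=[0.3125 0.0786; 0.0786 0.2237]
step 2: x^-=[-0.4845, 2.1967]  P^-=[0.4877 0.0296; 0.0296 0.4845]  S=[0.9676 -0.1277; -0.1277 0.7384]  K=[0.4961 -0.0326; 0.0572 0.6564]  nu=[-3.0719, -4.2630]  x^+=[-1.8694, -0.7773]  P^+=[0.2447 0.0593; 0.0593 0.1728]
step 3: x^-=[-1.5736, -0.5605]  P^-=[0.4366 0.0280; 0.0280 0.4249]  S=[0.9160 -0.1100; -0.1100 0.6766]  K=[0.4685 -0.0374; 0.0501 0.6262]  nu=[-1.0336, 0.4429]  x^+=[-2.0744, -0.3350]  P^+=[0.2308 0.0544; 0.0544 0.1642]
step 4: x^-=[-1.8201, -0.0259]  P^-=[0.4264 0.0263; 0.0263 0.4154]  S=[0.9061 -0.1081; -0.1081 0.6674]  K=[0.4625 -0.0390; 0.0481 0.6208]  nu=[4.3970, -1.3509]  x^+=[0.2661, -0.6530]  P^+=[0.2277 0.0532; 0.0532 0.1626]
step 5: x^-=[0.3310, -0.7832]  P^-=[0.4242 0.0258; 0.0258 0.4137]  S=[0.9040 -0.1080; -0.1080 0.6658]  K=[0.4612 -0.0394; 0.0476 0.6198]  nu=[1.3951, 3.0726]  x^+=[0.8531, 1.1878]  P^+=[0.2270 0.0529; 0.0529 0.1623]

x_post = [0.8531, 1.1878]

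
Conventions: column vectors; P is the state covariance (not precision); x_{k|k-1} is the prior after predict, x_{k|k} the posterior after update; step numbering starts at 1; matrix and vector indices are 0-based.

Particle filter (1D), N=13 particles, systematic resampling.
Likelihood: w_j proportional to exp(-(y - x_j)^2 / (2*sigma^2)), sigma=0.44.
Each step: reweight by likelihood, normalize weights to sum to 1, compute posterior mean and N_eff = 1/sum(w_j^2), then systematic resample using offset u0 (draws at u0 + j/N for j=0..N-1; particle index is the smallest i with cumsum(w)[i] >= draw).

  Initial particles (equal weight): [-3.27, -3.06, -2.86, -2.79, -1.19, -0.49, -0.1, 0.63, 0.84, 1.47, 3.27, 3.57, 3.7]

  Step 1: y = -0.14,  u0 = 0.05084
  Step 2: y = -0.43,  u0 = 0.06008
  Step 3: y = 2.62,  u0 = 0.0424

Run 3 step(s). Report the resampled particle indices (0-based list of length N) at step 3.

resampled_idx = [6, 6, 7, 7, 8, 8, 9, 10, 10, 11, 11, 12, 12]

step 1: w=[0.0000, 0.0000, 0.0000, 0.0000, 0.0278, 0.3497, 0.4779, 0.1038, 0.0402, 0.0006, 0.0000, 0.0000, 0.0000]  mean=-0.1523  Neff=2.7484  idx=[5, 5, 5, 5, 5, 6, 6, 6, 6, 6, 6, 7, 8]
step 2: w=[0.1037, 0.1037, 0.1037, 0.1037, 0.1037, 0.0790, 0.0790, 0.0790, 0.0790, 0.0790, 0.0790, 0.0057, 0.0016]  mean=-0.2965  Neff=10.9562  idx=[0, 1, 2, 2, 3, 4, 5, 6, 6, 7, 8, 9, 10]
step 3: w=[0.0004, 0.0004, 0.0004, 0.0004, 0.0004, 0.0004, 0.1425, 0.1425, 0.1425, 0.1425, 0.1425, 0.1425, 0.1425]  mean=-0.1009  Neff=7.0338  idx=[6, 6, 7, 7, 8, 8, 9, 10, 10, 11, 11, 12, 12]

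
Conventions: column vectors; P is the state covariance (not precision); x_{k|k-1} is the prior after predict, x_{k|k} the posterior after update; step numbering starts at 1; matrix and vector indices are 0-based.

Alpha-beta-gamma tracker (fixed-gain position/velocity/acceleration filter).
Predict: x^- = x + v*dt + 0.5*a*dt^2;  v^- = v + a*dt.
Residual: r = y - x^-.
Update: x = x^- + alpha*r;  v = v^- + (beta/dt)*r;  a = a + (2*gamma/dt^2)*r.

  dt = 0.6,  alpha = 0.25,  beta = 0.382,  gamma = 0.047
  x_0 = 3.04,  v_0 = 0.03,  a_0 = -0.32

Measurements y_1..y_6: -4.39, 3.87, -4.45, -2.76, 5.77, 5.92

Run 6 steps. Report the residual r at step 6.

step 1: x_pred=3.0004  r=-7.3904  x^+=1.1528  v^+=-4.8672  a^+=-2.2497
step 2: x_pred=-2.1725  r=6.0425  x^+=-0.6619  v^+=-2.3700  a^+=-0.6720
step 3: x_pred=-2.2048  r=-2.2452  x^+=-2.7661  v^+=-4.2026  a^+=-1.2582
step 4: x_pred=-5.5142  r=2.7542  x^+=-4.8256  v^+=-3.2041  a^+=-0.5391
step 5: x_pred=-6.8451  r=12.6151  x^+=-3.6913  v^+=4.5041  a^+=2.7549
step 6: x_pred=-0.4930  r=6.4130  x^+=1.1103  v^+=10.2400  a^+=4.4294

resid = 6.4130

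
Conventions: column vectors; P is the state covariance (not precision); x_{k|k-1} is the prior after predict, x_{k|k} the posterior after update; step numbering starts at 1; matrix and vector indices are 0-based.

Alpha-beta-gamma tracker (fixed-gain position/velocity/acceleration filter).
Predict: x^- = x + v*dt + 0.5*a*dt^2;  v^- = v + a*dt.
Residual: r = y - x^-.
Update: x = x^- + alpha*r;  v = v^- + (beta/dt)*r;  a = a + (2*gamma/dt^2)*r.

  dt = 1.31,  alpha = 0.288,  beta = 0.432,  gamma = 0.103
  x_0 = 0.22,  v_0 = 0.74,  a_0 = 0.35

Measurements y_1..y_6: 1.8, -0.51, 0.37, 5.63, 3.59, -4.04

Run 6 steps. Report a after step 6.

step 1: x_pred=1.4897  r=0.3103  x^+=1.5791  v^+=1.3008  a^+=0.3872
step 2: x_pred=3.6154  r=-4.1254  x^+=2.4273  v^+=0.4477  a^+=-0.1080
step 3: x_pred=2.9211  r=-2.5511  x^+=2.1864  v^+=-0.5351  a^+=-0.4142
step 4: x_pred=1.1301  r=4.4999  x^+=2.4260  v^+=0.4063  a^+=0.1260
step 5: x_pred=3.0664  r=0.5236  x^+=3.2172  v^+=0.7440  a^+=0.1888
step 6: x_pred=4.3538  r=-8.3938  x^+=1.9364  v^+=-1.7767  a^+=-0.8188

a_post = -0.8188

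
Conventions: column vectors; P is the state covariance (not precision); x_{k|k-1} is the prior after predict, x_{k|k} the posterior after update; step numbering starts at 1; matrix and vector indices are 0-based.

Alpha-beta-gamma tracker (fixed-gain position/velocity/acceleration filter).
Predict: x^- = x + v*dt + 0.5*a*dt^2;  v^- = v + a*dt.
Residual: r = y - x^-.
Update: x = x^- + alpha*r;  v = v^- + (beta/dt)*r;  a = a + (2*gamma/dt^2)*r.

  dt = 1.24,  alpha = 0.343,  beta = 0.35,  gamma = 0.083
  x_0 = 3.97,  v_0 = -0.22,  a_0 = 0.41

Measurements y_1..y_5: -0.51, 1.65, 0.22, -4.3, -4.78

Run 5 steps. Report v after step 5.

step 1: x_pred=4.0124  r=-4.5224  x^+=2.4612  v^+=-0.9881  a^+=-0.0782
step 2: x_pred=1.1758  r=0.4742  x^+=1.3385  v^+=-0.9513  a^+=-0.0271
step 3: x_pred=0.1381  r=0.0819  x^+=0.1662  v^+=-0.9617  a^+=-0.0182
step 4: x_pred=-1.0403  r=-3.2597  x^+=-2.1584  v^+=-1.9044  a^+=-0.3701
step 5: x_pred=-4.8043  r=0.0243  x^+=-4.7960  v^+=-2.3564  a^+=-0.3675

v_post = -2.3564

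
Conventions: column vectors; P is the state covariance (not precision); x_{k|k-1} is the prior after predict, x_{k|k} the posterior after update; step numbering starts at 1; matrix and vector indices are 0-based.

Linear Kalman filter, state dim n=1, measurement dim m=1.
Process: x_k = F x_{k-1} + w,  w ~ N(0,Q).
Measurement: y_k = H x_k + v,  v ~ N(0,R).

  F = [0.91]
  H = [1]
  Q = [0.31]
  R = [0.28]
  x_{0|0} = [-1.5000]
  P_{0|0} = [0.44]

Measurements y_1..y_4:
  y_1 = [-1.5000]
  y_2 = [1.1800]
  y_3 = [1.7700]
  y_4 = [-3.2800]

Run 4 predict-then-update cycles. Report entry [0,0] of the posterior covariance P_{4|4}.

P_post[0,0] = 0.1731

step 1: x^-=[-1.3650]  P^-=[0.6744]  S=[0.9544]  K=[0.7066]  nu=[-0.1350]  x^+=[-1.4604]  P^+=[0.1979]
step 2: x^-=[-1.3290]  P^-=[0.4738]  S=[0.7538]  K=[0.6286]  nu=[2.5090]  x^+=[0.2481]  P^+=[0.1760]
step 3: x^-=[0.2258]  P^-=[0.4557]  S=[0.7357]  K=[0.6194]  nu=[1.5442]  x^+=[1.1823]  P^+=[0.1734]
step 4: x^-=[1.0759]  P^-=[0.4536]  S=[0.7336]  K=[0.6183]  nu=[-4.3559]  x^+=[-1.6175]  P^+=[0.1731]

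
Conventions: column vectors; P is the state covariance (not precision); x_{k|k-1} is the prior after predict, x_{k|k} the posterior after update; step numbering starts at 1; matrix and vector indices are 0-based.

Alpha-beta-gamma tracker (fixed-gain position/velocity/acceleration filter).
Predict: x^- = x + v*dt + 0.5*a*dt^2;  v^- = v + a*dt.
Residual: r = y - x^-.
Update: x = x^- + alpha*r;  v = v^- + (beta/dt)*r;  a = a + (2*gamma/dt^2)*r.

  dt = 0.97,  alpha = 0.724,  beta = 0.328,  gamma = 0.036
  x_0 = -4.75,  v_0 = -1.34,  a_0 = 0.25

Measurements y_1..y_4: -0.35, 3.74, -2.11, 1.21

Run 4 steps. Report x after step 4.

step 1: x_pred=-5.9322  r=5.5822  x^+=-1.8907  v^+=0.7901  a^+=0.6772
step 2: x_pred=-0.8057  r=4.5457  x^+=2.4854  v^+=2.9840  a^+=1.0250
step 3: x_pred=5.8621  r=-7.9721  x^+=0.0903  v^+=1.2826  a^+=0.4150
step 4: x_pred=1.5296  r=-0.3196  x^+=1.2982  v^+=1.5770  a^+=0.3905

x_post = 1.2982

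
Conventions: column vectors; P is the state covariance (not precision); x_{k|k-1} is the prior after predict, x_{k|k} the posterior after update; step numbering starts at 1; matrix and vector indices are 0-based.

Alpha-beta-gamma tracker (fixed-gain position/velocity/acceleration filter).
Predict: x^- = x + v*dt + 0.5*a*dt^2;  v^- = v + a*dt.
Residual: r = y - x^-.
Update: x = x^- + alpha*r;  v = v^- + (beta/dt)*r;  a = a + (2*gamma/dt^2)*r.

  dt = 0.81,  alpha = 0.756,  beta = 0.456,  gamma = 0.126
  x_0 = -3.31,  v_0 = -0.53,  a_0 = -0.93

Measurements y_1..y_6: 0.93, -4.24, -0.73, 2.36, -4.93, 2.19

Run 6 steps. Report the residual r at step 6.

resid = 6.7137

step 1: x_pred=-4.0444  r=4.9744  x^+=-0.2838  v^+=1.5171  a^+=0.9806
step 2: x_pred=1.2668  r=-5.5068  x^+=-2.8963  v^+=-0.7887  a^+=-1.1345
step 3: x_pred=-3.9074  r=3.1774  x^+=-1.5053  v^+=0.0811  a^+=0.0859
step 4: x_pred=-1.4114  r=3.7714  x^+=1.4398  v^+=2.2738  a^+=1.5345
step 5: x_pred=3.7850  r=-8.7150  x^+=-2.8035  v^+=-1.3894  a^+=-1.8128
step 6: x_pred=-4.5237  r=6.7137  x^+=0.5519  v^+=0.9217  a^+=0.7658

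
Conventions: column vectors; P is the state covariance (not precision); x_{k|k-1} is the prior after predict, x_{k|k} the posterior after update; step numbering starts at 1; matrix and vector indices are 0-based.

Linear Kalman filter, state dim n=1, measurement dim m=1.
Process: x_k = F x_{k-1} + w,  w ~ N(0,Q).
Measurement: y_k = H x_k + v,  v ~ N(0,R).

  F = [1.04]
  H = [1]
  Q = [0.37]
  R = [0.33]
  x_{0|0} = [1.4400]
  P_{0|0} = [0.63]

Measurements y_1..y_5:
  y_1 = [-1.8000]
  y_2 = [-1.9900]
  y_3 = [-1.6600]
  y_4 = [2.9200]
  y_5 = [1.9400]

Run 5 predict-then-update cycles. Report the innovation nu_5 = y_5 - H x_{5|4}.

innov = [0.6266]

step 1: x^-=[1.4976]  P^-=[1.0514]  S=[1.3814]  K=[0.7611]  nu=[-3.2976]  x^+=[-1.0122]  P^+=[0.2512]
step 2: x^-=[-1.0527]  P^-=[0.6417]  S=[0.9717]  K=[0.6604]  nu=[-0.9373]  x^+=[-1.6717]  P^+=[0.2179]
step 3: x^-=[-1.7386]  P^-=[0.6057]  S=[0.9357]  K=[0.6473]  nu=[0.0786]  x^+=[-1.6877]  P^+=[0.2136]
step 4: x^-=[-1.7552]  P^-=[0.6010]  S=[0.9310]  K=[0.6456]  nu=[4.6752]  x^+=[1.2629]  P^+=[0.2130]
step 5: x^-=[1.3134]  P^-=[0.6004]  S=[0.9304]  K=[0.6453]  nu=[0.6266]  x^+=[1.7178]  P^+=[0.2130]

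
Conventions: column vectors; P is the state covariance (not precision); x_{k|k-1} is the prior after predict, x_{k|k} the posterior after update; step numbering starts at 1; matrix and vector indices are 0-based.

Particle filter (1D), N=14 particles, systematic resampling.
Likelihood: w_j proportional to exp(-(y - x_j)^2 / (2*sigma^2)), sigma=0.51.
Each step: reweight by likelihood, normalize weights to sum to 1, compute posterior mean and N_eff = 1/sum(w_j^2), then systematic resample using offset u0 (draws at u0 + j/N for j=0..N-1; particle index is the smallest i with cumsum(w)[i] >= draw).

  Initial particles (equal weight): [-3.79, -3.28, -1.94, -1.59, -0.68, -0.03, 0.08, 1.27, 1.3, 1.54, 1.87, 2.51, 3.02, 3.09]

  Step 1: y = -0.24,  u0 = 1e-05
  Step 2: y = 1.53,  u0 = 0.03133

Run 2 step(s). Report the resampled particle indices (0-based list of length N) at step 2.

resampled_idx = [5, 6, 7, 8, 8, 9, 10, 10, 11, 11, 12, 12, 13, 13]

step 1: w=[0.0000, 0.0000, 0.0016, 0.0121, 0.2770, 0.3692, 0.3300, 0.0050, 0.0042, 0.0009, 0.0001, 0.0000, 0.0000, 0.0000]  mean=-0.1819  Neff=3.1047  idx=[2, 4, 4, 4, 4, 5, 5, 5, 5, 5, 6, 6, 6, 6]
step 2: w=[0.0000, 0.0007, 0.0007, 0.0007, 0.0007, 0.0794, 0.0794, 0.0794, 0.0794, 0.0794, 0.1500, 0.1500, 0.1500, 0.1500]  mean=0.0342  Neff=8.2257  idx=[5, 6, 7, 8, 8, 9, 10, 10, 11, 11, 12, 12, 13, 13]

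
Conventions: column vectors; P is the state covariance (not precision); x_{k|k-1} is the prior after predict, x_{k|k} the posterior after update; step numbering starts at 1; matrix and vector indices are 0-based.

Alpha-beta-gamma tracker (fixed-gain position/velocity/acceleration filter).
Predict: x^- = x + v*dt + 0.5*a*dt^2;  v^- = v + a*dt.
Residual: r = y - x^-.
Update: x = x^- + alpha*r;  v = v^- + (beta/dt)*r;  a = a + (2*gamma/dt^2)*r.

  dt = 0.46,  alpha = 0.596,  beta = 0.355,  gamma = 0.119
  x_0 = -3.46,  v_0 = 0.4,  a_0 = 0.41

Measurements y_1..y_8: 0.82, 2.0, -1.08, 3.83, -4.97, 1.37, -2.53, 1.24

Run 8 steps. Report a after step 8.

step 1: x_pred=-3.2326  r=4.0526  x^+=-0.8173  v^+=3.7162  a^+=4.9682
step 2: x_pred=1.4178  r=0.5822  x^+=1.7648  v^+=6.4509  a^+=5.6231
step 3: x_pred=5.3271  r=-6.4071  x^+=1.5085  v^+=4.0928  a^+=-1.5834
step 4: x_pred=3.2237  r=0.6063  x^+=3.5850  v^+=3.8324  a^+=-0.9014
step 5: x_pred=5.2526  r=-10.2226  x^+=-0.8401  v^+=-4.4714  a^+=-12.3994
step 6: x_pred=-4.2088  r=5.5788  x^+=-0.8838  v^+=-5.8698  a^+=-6.1246
step 7: x_pred=-4.2319  r=1.7019  x^+=-3.2176  v^+=-7.3737  a^+=-4.2104
step 8: x_pred=-7.0549  r=8.2949  x^+=-2.1111  v^+=-2.9089  a^+=5.1195

a_post = 5.1195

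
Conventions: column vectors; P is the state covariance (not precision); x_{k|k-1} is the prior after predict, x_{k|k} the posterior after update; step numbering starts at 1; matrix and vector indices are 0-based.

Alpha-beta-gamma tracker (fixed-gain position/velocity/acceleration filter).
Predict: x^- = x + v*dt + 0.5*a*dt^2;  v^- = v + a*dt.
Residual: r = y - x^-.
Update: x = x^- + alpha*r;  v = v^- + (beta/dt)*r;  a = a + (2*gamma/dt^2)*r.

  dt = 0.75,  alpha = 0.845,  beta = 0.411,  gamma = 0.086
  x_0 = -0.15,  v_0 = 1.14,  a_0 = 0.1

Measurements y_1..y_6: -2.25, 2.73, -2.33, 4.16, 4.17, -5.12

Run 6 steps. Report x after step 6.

step 1: x_pred=0.7331  r=-2.9831  x^+=-1.7876  v^+=-0.4198  a^+=-0.8122
step 2: x_pred=-2.3309  r=5.0609  x^+=1.9456  v^+=1.7445  a^+=0.7353
step 3: x_pred=3.4607  r=-5.7907  x^+=-1.4324  v^+=-0.8774  a^+=-1.0354
step 4: x_pred=-2.3817  r=6.5417  x^+=3.1460  v^+=1.9310  a^+=0.9649
step 5: x_pred=4.8656  r=-0.6956  x^+=4.2778  v^+=2.2734  a^+=0.7522
step 6: x_pred=6.1945  r=-11.3145  x^+=-3.3663  v^+=-3.3627  a^+=-2.7075

x_post = -3.3663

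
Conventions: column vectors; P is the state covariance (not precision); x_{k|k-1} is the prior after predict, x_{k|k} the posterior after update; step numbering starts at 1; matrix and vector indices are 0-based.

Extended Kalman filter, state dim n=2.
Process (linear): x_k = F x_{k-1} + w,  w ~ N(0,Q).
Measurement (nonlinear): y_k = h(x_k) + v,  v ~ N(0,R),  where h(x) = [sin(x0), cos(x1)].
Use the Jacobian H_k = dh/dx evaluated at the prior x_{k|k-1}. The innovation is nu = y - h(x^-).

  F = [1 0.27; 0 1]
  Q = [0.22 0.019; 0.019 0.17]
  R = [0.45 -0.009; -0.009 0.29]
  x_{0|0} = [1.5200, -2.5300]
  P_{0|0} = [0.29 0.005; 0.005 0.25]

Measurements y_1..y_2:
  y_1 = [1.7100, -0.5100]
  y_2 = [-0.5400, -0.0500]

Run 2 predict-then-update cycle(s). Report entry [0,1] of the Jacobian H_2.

step 1: x^-=[0.8369, -2.5300]  P^-=[0.5309 0.0915; 0.0915 0.4200]  H_jac=[0.6698 0.0000; 0.0000 0.5742]  S=[0.6882 0.0262; 0.0262 0.4285]  K=[0.5133 0.0912; 0.0678 0.5587]  nu=[0.9674, 0.3087]  x^+=[1.3616, -2.2919]  P^+=[0.3436 0.0380; 0.0380 0.2811]
step 2: x^-=[0.7428, -2.2919]  P^-=[0.6047 0.1329; 0.1329 0.4511]  H_jac=[0.7366 0.0000; 0.0000 0.7511]  S=[0.7781 0.0645; 0.0645 0.5445]  K=[0.5627 0.1167; 0.0750 0.6134]  nu=[-1.2163, 0.6102]  x^+=[0.1295, -2.0088]  P^+=[0.3424 0.0383; 0.0383 0.2359]

H_jac[0,1] = 0.0000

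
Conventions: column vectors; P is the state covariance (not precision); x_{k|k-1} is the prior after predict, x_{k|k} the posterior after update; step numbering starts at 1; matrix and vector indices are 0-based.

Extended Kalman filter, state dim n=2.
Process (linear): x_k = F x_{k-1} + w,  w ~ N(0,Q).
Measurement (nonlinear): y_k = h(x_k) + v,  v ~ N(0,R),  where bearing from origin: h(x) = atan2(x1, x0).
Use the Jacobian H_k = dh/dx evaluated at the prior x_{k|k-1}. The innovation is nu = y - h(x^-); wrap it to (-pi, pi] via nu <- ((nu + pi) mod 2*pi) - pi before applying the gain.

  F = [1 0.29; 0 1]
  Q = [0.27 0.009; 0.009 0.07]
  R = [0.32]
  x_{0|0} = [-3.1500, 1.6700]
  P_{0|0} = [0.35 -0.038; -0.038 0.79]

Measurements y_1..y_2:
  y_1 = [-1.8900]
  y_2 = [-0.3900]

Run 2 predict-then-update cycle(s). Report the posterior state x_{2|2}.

x_post = [-4.2478, -1.2551]

step 1: x^-=[-2.6657, 1.6700]  P^-=[0.6644 0.2001; 0.2001 0.8600]  H_jac=[-0.1688 -0.2694]  S=[0.4195]  K=[-0.3958; -0.6327]  nu=[1.8113]  x^+=[-3.3825, 0.5240]  P^+=[0.5987 0.0950; 0.0950 0.6920]
step 2: x^-=[-3.2306, 0.5240]  P^-=[0.9820 0.3047; 0.3047 0.7620]  H_jac=[-0.0489 -0.3016]  S=[0.4007]  K=[-0.3493; -0.6108]  nu=[2.9124]  x^+=[-4.2478, -1.2551]  P^+=[0.9331 0.2192; 0.2192 0.6125]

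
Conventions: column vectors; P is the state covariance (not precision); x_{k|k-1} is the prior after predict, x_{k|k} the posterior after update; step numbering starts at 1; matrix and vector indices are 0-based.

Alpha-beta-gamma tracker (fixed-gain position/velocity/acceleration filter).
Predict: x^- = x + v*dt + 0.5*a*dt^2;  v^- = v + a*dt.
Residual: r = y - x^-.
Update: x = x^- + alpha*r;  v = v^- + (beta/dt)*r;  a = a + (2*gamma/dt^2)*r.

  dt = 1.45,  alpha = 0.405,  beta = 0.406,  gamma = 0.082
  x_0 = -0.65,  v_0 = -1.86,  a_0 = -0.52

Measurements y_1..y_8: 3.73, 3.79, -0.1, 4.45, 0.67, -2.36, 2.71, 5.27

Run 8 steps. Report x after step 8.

step 1: x_pred=-3.8937  r=7.6236  x^+=-0.8061  v^+=-0.4794  a^+=0.0747
step 2: x_pred=-1.4227  r=5.2127  x^+=0.6885  v^+=1.0884  a^+=0.4813
step 3: x_pred=2.7726  r=-2.8726  x^+=1.6092  v^+=0.9819  a^+=0.2572
step 4: x_pred=3.3034  r=1.1466  x^+=3.7678  v^+=1.6759  a^+=0.3466
step 5: x_pred=6.5622  r=-5.8922  x^+=4.1759  v^+=0.5287  a^+=-0.1130
step 6: x_pred=4.8237  r=-7.1837  x^+=1.9143  v^+=-1.6466  a^+=-0.6733
step 7: x_pred=-1.1810  r=3.8910  x^+=0.3948  v^+=-1.5334  a^+=-0.3698
step 8: x_pred=-2.2173  r=7.4873  x^+=0.8150  v^+=0.0268  a^+=0.2142

x_post = 0.8150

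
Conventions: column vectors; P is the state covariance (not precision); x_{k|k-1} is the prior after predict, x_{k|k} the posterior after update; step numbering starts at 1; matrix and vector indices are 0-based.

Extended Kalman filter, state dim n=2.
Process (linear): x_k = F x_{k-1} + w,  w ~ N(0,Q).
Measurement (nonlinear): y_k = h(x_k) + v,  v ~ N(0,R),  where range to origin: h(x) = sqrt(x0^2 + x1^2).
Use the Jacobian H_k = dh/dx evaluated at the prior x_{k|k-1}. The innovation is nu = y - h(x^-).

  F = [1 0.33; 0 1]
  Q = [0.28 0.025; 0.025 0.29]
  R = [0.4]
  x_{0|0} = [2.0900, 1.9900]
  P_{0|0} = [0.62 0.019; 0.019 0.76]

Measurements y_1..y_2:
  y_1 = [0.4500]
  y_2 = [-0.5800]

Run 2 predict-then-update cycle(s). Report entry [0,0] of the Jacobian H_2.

H_jac[0,0] = 0.9231

step 1: x^-=[2.7467, 1.9900]  P^-=[0.9953 0.2948; 0.2948 1.0500]  H_jac=[0.8098 0.5867]  S=[1.6943]  K=[0.5778; 0.5045]  nu=[-2.9418]  x^+=[1.0469, 0.5058]  P^+=[0.4297 -0.1991; -0.1991 0.6188]
step 2: x^-=[1.2138, 0.5058]  P^-=[0.6456 0.0301; 0.0301 0.9088]  H_jac=[0.9231 0.3847]  S=[1.1059]  K=[0.5493; 0.3412]  nu=[-1.8950]  x^+=[0.1728, -0.1407]  P^+=[0.3119 -0.1772; -0.1772 0.7800]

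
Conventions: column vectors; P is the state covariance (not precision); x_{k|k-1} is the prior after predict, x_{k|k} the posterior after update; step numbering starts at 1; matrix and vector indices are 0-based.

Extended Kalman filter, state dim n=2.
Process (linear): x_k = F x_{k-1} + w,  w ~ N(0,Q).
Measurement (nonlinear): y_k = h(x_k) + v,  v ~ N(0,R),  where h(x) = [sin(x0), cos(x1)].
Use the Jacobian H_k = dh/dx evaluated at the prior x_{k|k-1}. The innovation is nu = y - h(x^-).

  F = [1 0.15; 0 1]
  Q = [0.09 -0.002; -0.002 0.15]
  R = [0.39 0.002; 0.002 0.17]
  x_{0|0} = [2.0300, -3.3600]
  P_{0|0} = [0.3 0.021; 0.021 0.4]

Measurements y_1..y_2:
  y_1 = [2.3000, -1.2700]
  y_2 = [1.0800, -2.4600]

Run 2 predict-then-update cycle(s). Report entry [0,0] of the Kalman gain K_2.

K[0,0] = 0.4563

step 1: x^-=[1.5260, -3.3600]  P^-=[0.4053 0.0790; 0.0790 0.5500]  H_jac=[0.0448 0.0000; 0.0000 -0.2167]  S=[0.3908 0.0012; 0.0012 0.1958]  K=[0.0467 -0.0877; 0.0110 -0.6086]  nu=[1.3010, -0.2938]  x^+=[1.6125, -3.1669]  P^+=[0.4030 0.0684; 0.0684 0.4774]
step 2: x^-=[1.1375, -3.1669]  P^-=[0.5242 0.1380; 0.1380 0.6274]  H_jac=[0.4199 0.0000; 0.0000 -0.0253]  S=[0.4824 0.0005; 0.0005 0.1704]  K=[0.4563 -0.0219; 0.1202 -0.0937]  nu=[0.1724, -1.4603]  x^+=[1.2482, -3.0094]  P^+=[0.4237 0.1112; 0.1112 0.6190]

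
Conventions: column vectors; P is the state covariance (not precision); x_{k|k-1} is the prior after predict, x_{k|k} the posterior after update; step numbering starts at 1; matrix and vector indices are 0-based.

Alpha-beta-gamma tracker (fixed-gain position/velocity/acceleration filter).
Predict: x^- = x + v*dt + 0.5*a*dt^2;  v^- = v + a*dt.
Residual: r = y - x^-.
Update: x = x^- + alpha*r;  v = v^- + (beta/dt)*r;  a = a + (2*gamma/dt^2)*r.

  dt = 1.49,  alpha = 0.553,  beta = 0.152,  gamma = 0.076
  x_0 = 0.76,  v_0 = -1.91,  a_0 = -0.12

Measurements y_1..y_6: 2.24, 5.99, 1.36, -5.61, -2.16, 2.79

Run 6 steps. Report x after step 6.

step 1: x_pred=-2.2191  r=4.4591  x^+=0.2468  v^+=-1.6339  a^+=0.1853
step 2: x_pred=-1.9821  r=7.9721  x^+=2.4265  v^+=-0.5446  a^+=0.7311
step 3: x_pred=2.4266  r=-1.0666  x^+=1.8368  v^+=0.4360  a^+=0.6581
step 4: x_pred=3.2169  r=-8.8269  x^+=-1.6644  v^+=0.5160  a^+=0.0537
step 5: x_pred=-0.8358  r=-1.3242  x^+=-1.5681  v^+=0.4610  a^+=-0.0369
step 6: x_pred=-0.9221  r=3.7121  x^+=1.1307  v^+=0.7847  a^+=0.2172

x_post = 1.1307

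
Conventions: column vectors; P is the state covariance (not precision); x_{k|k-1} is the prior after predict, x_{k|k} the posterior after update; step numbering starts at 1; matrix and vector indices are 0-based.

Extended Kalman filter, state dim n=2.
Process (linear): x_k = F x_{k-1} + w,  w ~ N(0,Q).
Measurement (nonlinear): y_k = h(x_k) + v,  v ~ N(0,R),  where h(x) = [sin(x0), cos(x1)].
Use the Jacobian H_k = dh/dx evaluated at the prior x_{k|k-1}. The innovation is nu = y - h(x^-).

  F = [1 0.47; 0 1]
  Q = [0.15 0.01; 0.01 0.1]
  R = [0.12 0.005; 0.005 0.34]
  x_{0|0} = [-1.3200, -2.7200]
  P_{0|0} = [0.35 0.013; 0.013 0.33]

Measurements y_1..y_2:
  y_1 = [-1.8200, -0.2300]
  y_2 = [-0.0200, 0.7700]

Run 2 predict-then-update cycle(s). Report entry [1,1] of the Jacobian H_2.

step 1: x^-=[-2.5984, -2.7200]  P^-=[0.5851 0.1781; 0.1781 0.4300]  H_jac=[-0.8561 0.0000; 0.0000 0.4092]  S=[0.5488 -0.0574; -0.0574 0.4120]  K=[-0.9074 0.0505; -0.2366 0.3941]  nu=[-1.3031, 0.6824]  x^+=[-1.3814, -2.1427]  P^+=[0.1269 0.0309; 0.0309 0.3246]
step 2: x^-=[-2.3885, -2.1427]  P^-=[0.3776 0.1934; 0.1934 0.4246]  H_jac=[-0.7296 0.0000; 0.0000 0.8409]  S=[0.3210 -0.1137; -0.1137 0.6402]  K=[-0.8198 0.1085; -0.2584 0.5118]  nu=[0.6639, 1.3112]  x^+=[-2.7905, -1.6432]  P^+=[0.1341 0.0390; 0.0390 0.2054]

H_jac[1,1] = 0.8409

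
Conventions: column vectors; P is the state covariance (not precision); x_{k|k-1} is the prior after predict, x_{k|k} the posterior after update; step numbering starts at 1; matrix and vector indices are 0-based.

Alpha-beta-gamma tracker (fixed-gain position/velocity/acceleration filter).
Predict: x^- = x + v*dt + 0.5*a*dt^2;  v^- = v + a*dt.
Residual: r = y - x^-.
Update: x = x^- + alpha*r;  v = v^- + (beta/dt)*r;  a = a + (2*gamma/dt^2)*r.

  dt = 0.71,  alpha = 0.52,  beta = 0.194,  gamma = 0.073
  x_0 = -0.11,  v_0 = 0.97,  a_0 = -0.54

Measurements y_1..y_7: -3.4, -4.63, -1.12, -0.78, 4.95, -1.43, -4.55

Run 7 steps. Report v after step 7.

step 1: x_pred=0.4426  r=-3.8426  x^+=-1.5556  v^+=-0.4633  a^+=-1.6529
step 2: x_pred=-2.3011  r=-2.3289  x^+=-3.5122  v^+=-2.2732  a^+=-2.3274
step 3: x_pred=-5.7128  r=4.5928  x^+=-3.3245  v^+=-2.6708  a^+=-0.9972
step 4: x_pred=-5.4721  r=4.6921  x^+=-3.0322  v^+=-2.0967  a^+=0.3617
step 5: x_pred=-4.4297  r=9.3797  x^+=0.4477  v^+=0.7230  a^+=3.0783
step 6: x_pred=1.7370  r=-3.1670  x^+=0.0901  v^+=2.0433  a^+=2.1611
step 7: x_pred=2.0856  r=-6.6356  x^+=-1.3649  v^+=1.7646  a^+=0.2393

v_post = 1.7646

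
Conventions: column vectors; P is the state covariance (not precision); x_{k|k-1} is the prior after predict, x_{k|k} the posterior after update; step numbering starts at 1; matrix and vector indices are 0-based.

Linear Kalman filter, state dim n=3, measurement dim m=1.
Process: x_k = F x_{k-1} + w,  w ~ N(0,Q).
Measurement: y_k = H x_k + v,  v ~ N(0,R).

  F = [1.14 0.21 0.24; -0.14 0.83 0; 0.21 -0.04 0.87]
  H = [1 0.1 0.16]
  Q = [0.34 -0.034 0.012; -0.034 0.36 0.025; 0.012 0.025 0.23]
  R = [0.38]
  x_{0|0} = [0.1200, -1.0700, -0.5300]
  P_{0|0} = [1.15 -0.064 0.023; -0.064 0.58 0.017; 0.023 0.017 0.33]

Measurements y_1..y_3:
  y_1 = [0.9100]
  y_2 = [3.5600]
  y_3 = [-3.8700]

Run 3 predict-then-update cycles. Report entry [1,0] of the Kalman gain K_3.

K[1,0] = 0.0924

step 1: x^-=[-0.2151, -0.9049, -0.3931]  P^-=[1.8628 -0.1725 0.3784; -0.1725 0.7970 -0.0301; 0.3784 -0.0301 0.5397]  S=[2.3502]  K=[0.8110; -0.0415; 0.1965]  nu=[1.2785]  x^+=[0.8218, -0.9580, -0.1419]  P^+=[0.3169 -0.0933 0.0039; -0.0933 0.7929 -0.0109; 0.0039 -0.0109 0.4490]
step 2: x^-=[0.7016, -0.9102, 0.0874]  P^-=[0.7690 -0.0342 0.1773; -0.0342 0.9341 -0.0358; 0.1773 -0.0358 0.5889]  S=[1.2222]  K=[0.6496; 0.0437; 0.2192]  nu=[2.9354]  x^+=[2.6086, -0.7818, 0.7309]  P^+=[0.2532 -0.0690 0.0032; -0.0690 0.9318 -0.0475; 0.0032 -0.0475 0.5301]
step 3: x^-=[2.9850, -1.0141, 1.2149]  P^-=[0.7047 0.0152 0.1707; 0.0152 1.0229 -0.0605; 0.1707 -0.0605 0.6496]  S=[1.1673]  K=[0.6284; 0.0924; 0.2301]  nu=[-6.9480]  x^+=[-1.3812, -1.6558, -0.3839]  P^+=[0.2437 -0.0526 0.0019; -0.0526 1.0130 -0.0853; 0.0019 -0.0853 0.5877]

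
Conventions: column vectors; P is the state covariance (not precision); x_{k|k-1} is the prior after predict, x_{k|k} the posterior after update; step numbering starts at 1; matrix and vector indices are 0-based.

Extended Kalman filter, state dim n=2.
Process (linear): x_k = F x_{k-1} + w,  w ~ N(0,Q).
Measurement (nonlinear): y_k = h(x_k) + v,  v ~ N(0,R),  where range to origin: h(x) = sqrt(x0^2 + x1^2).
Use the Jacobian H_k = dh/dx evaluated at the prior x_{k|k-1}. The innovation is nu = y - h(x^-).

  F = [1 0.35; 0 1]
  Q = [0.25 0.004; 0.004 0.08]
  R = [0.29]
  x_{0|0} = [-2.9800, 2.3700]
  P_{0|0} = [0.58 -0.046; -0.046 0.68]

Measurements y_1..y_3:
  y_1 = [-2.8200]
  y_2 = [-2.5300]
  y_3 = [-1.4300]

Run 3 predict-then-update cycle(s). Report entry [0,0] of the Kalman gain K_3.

step 1: x^-=[-2.1505, 2.3700]  P^-=[0.8811 0.1960; 0.1960 0.7600]  H_jac=[-0.6720 0.7406]  S=[0.9096]  K=[-0.4913; 0.4740]  nu=[-6.0202]  x^+=[0.8075, -0.4834]  P^+=[0.6615 0.4078; 0.4078 0.5557]
step 2: x^-=[0.6383, -0.4834]  P^-=[1.2651 0.6063; 0.6063 0.6357]  H_jac=[0.7972 -0.6037]  S=[0.7420]  K=[0.8658; 0.1342]  nu=[-3.3307]  x^+=[-2.2454, -0.9304]  P^+=[0.7088 0.5201; 0.5201 0.6223]
step 3: x^-=[-2.5710, -0.9304]  P^-=[1.3991 0.7419; 0.7419 0.7023]  H_jac=[-0.9403 -0.3403]  S=[2.0832]  K=[-0.7527; -0.4496]  nu=[-4.1642]  x^+=[0.5634, 0.9418]  P^+=[0.2188 0.0369; 0.0369 0.2812]

K[0,0] = -0.7527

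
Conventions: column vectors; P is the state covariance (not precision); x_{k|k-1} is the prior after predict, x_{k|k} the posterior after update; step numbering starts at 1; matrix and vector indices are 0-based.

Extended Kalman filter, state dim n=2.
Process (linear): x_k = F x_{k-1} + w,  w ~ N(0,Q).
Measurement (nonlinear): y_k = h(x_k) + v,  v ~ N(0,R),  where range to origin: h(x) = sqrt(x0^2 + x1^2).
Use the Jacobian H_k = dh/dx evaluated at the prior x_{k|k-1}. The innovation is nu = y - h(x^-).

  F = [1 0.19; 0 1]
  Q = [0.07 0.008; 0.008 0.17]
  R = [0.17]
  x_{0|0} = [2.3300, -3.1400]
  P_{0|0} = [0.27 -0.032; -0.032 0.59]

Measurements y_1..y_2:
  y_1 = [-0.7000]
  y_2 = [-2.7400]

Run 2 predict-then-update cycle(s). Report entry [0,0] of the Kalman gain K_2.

K[0,0] = 0.6841

step 1: x^-=[1.7334, -3.1400]  P^-=[0.3491 0.0881; 0.0881 0.7600]  H_jac=[0.4833 -0.8755]  S=[0.7595]  K=[0.1206; -0.8200]  nu=[-4.2867]  x^+=[1.2164, 0.3750]  P^+=[0.3381 0.1632; 0.1632 0.2493]
step 2: x^-=[1.2876, 0.3750]  P^-=[0.4791 0.2186; 0.2186 0.4193]  H_jac=[0.9601 0.2797]  S=[0.7618]  K=[0.6841; 0.4294]  nu=[-4.0811]  x^+=[-1.5041, -1.3774]  P^+=[0.1226 -0.0052; -0.0052 0.2789]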